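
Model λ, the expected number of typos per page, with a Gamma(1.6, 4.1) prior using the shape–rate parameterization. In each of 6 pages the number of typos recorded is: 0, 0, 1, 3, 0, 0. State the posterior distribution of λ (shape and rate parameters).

The Poisson likelihood adds the total count to the shape and the number of exposure periods to the rate. Here ∑xᵢ = 4 and n = 6, so shape 1.6→5.6 and rate 4.1→10.1.

Posterior: Gamma(shape=5.6, rate=10.1)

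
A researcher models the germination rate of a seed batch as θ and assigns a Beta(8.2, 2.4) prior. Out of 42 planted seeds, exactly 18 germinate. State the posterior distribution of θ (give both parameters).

Posterior: Beta(26.2, 26.4)

Observing 18 successes and 24 failures updates Beta(8.2, 2.4) by adding the success and failure counts to the two shape parameters: α = 8.2+18 = 26.2, β = 2.4+24 = 26.4.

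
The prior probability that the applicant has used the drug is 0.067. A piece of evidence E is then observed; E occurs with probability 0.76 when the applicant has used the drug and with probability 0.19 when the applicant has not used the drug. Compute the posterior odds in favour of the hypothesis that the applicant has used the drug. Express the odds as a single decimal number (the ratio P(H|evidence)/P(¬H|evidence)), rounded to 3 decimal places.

Prior odds = 0.067/(1−0.067) = 0.071811.
Likelihood ratio for E = 0.76/0.19 = 4.0000.
Posterior odds = prior odds × LR = 0.28725.

Posterior odds ≈ 0.287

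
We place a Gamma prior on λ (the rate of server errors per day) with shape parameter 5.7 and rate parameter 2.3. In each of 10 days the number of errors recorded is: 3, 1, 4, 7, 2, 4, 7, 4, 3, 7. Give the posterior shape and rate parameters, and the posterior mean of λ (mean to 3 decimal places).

Total count ∑xᵢ = 42 over n = 10 days.
Gamma is conjugate to the Poisson likelihood: posterior is Gamma(shape = 5.7+42 = 47.7, rate = 2.3+10 = 12.3).
E[λ | data] = 47.7/12.3 = 3.878.

Posterior: Gamma(shape=47.7, rate=12.3); mean ≈ 3.878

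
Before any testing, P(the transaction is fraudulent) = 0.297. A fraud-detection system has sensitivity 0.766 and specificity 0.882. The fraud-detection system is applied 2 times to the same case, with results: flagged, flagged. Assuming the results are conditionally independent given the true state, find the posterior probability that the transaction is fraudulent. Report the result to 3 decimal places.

Let H be the event that the transaction is fraudulent; start with P(H) = 0.297. P('flagged'|H) = 0.766, P('flagged'|¬H) = 0.118.
Update on result 1 ('flagged'): P(H) ← 0.766·0.2970 / (0.766·0.2970 + 0.118·0.7030) = 0.22750/0.31046 = 0.7328.
Update on result 2 ('flagged'): P(H) ← 0.766·0.7328 / (0.766·0.7328 + 0.118·0.2672) = 0.56132/0.59285 = 0.9468.

Posterior P(H) ≈ 0.947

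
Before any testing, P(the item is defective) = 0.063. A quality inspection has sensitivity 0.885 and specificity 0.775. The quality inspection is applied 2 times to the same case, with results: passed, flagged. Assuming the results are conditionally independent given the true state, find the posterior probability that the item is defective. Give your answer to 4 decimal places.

Posterior P(H) ≈ 0.0378

With H the event that the item is defective, the joint likelihood of the observed sequence is P(data|H) = 0.115·0.885 = 0.10178 and P(data|¬H) = 0.775·0.225 = 0.17438.
Bayes: P(H|data) = 0.063·0.10178 / (0.063·0.10178 + 0.937·0.17438) = 0.0064118/0.16980 = 0.0378.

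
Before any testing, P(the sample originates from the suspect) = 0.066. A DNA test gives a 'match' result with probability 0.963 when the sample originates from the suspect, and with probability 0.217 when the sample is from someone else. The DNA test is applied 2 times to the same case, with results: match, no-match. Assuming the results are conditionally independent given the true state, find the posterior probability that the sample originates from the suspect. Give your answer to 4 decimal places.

Posterior P(H) ≈ 0.0146

With H the event that the sample originates from the suspect, the joint likelihood of the observed sequence is P(data|H) = 0.963·0.037 = 0.035631 and P(data|¬H) = 0.217·0.783 = 0.16991.
Bayes: P(H|data) = 0.066·0.035631 / (0.066·0.035631 + 0.934·0.16991) = 0.0023516/0.16105 = 0.0146.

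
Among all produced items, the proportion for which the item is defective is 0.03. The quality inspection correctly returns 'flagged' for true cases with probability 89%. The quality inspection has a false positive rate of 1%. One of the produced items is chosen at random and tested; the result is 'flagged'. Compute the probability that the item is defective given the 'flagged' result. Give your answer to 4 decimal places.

Let H be the event that the item is defective. P(H) = 0.03, so P(¬H) = 0.97. With E the 'flagged' result, P(E|H) = 0.89 and P(E|¬H) = 0.01.
P(E) = 0.89·0.03 + 0.01·0.97 = 0.026700 + 0.0097000 = 0.036400.
By Bayes' theorem, P(H|E) = 0.026700 / 0.036400 = 0.7335.

P(H | E) ≈ 0.7335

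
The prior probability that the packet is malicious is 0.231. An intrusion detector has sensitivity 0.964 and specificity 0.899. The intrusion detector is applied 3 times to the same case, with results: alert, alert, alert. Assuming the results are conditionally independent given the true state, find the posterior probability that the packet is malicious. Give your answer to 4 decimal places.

Posterior P(H) ≈ 0.9962

Let H be the event that the packet is malicious; start with P(H) = 0.231. P('alert'|H) = 0.964, P('alert'|¬H) = 0.101.
Update on result 1 ('alert'): P(H) ← 0.964·0.2310 / (0.964·0.2310 + 0.101·0.7690) = 0.22268/0.30035 = 0.7414.
Update on result 2 ('alert'): P(H) ← 0.964·0.7414 / (0.964·0.7414 + 0.101·0.2586) = 0.71472/0.74083 = 0.9647.
Update on result 3 ('alert'): P(H) ← 0.964·0.9647 / (0.964·0.9647 + 0.101·0.0353) = 0.93001/0.93358 = 0.9962.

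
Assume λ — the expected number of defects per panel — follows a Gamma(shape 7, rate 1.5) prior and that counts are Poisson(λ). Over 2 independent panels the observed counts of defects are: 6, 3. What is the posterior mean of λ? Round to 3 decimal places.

Total count ∑xᵢ = 9 over n = 2 panels.
Gamma is conjugate to the Poisson likelihood: posterior is Gamma(shape = 7+9 = 16, rate = 1.5+2 = 3.5).
E[λ | data] = 16/3.5 = 4.571.

Posterior mean ≈ 4.571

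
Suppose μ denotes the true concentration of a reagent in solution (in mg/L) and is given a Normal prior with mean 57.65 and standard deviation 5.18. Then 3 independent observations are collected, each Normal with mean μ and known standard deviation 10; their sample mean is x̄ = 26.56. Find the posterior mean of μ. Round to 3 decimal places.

With known σ, the Normal prior is conjugate. Weight on the data is w = (n/σ²)/(n/σ² + 1/τ₀²) = 0.0300000/(0.0300000+0.0372684) = 0.44597.
Posterior mean = w·x̄ + (1−w)·μ₀ = 0.44597·26.56 + 0.55403·57.65 = 43.785.

Posterior mean ≈ 43.785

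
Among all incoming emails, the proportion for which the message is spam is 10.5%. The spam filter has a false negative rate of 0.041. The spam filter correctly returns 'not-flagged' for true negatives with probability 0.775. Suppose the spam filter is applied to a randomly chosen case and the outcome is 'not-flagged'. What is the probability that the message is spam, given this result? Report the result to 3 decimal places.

Let H be the event that the message is spam. P(H) = 0.105, so P(¬H) = 0.895. With E the 'not-flagged' result, P(E|H) = 0.041 and P(E|¬H) = 0.775.
P(E) = 0.041·0.105 + 0.775·0.895 = 0.0043050 + 0.69363 = 0.69793.
By Bayes' theorem, P(H|E) = 0.0043050 / 0.69793 = 0.006.

P(H | E) ≈ 0.006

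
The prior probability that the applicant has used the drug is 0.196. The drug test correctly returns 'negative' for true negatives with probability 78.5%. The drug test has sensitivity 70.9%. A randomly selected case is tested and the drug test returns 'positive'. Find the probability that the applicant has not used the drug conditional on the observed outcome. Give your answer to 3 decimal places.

Let H be the event that the applicant has used the drug. P(H) = 0.196, so P(¬H) = 0.804. With E the 'positive' result, P(E|H) = 0.709 and P(E|¬H) = 0.215.
P(E) = 0.709·0.196 + 0.215·0.804 = 0.13896 + 0.17286 = 0.31182.
By Bayes' theorem, P(H|E) = 0.13896 / 0.31182 = 0.446. Hence P(¬H|E) = 1 − 0.446 = 0.554.

P(¬H | E) ≈ 0.554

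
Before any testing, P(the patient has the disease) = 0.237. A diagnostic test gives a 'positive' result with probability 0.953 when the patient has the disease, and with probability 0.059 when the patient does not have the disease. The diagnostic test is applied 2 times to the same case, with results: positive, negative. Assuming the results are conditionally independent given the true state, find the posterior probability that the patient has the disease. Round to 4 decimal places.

With H the event that the patient has the disease, the joint likelihood of the observed sequence is P(data|H) = 0.953·0.047 = 0.044791 and P(data|¬H) = 0.059·0.941 = 0.055519.
Bayes: P(H|data) = 0.237·0.044791 / (0.237·0.044791 + 0.763·0.055519) = 0.010615/0.052976 = 0.2004.

Posterior P(H) ≈ 0.2004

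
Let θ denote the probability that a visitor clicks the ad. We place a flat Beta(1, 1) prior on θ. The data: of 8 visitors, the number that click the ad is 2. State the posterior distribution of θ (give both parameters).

Posterior: Beta(3, 7)

The binomial likelihood is conjugate to the Beta prior: with 2 successes and 6 failures, the posterior is Beta(1+2, 1+6) = Beta(3, 7).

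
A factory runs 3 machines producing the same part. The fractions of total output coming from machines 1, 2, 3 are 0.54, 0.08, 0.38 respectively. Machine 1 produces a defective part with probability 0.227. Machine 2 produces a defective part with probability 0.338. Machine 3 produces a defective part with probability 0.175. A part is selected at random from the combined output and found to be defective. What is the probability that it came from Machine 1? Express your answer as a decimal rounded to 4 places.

Tabulate prior·likelihood by source: [1] prior 0.54, lik 0.227, product 0.1226; [2] prior 0.08, lik 0.338, product 0.02704; [3] prior 0.38, lik 0.175, product 0.06650.
Normalizing constant = 0.21612; the posterior for Machine 1 is its product over the sum, 0.1226/0.21612 = 0.5672.

Posterior probability ≈ 0.5672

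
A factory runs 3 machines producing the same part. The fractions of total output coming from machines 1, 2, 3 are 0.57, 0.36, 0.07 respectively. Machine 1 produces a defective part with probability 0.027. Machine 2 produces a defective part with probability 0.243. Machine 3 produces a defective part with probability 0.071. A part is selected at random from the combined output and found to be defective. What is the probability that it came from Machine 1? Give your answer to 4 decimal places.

Posterior probability ≈ 0.1427

P(defective|M1) = 0.027; P(defective|M2) = 0.243; P(defective|M3) = 0.071.
Prior × likelihood for each source: 0.57·0.027=0.01539, 0.36·0.243=0.08748, 0.07·0.071=0.004970. Summing gives P(defective) = 0.10784.
P(Machine 1 | defective) = 0.01539 / 0.10784 = 0.1427.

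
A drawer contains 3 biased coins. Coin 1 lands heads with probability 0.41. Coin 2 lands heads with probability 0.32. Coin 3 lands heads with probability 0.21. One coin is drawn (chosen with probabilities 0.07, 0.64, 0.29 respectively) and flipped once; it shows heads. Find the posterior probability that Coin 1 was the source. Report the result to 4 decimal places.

Posterior probability ≈ 0.0975

Tabulate prior·likelihood by source: [1] prior 0.07, lik 0.41, product 0.02870; [2] prior 0.64, lik 0.32, product 0.2048; [3] prior 0.29, lik 0.21, product 0.06090.
Normalizing constant = 0.29440; the posterior for Coin 1 is its product over the sum, 0.02870/0.29440 = 0.0975.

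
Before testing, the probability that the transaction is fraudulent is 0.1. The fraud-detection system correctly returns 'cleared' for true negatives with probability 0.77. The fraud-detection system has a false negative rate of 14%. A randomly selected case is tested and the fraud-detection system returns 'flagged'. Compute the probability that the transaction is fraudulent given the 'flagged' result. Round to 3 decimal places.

P(H | E) ≈ 0.294

Let H be the event that the transaction is fraudulent. P(H) = 0.1, so P(¬H) = 0.9. With E the 'flagged' result, P(E|H) = 0.86 and P(E|¬H) = 0.23.
P(E) = 0.86·0.1 + 0.23·0.9 = 0.086000 + 0.20700 = 0.29300.
By Bayes' theorem, P(H|E) = 0.086000 / 0.29300 = 0.294.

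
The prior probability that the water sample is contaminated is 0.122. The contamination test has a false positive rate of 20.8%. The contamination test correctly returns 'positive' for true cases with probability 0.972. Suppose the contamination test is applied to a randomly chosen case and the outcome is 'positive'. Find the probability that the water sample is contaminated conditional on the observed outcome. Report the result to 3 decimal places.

Let H be the event that the water sample is contaminated. P(H) = 0.122, so P(¬H) = 0.878. With E the 'positive' result, P(E|H) = 0.972 and P(E|¬H) = 0.208.
P(E) = 0.972·0.122 + 0.208·0.878 = 0.11858 + 0.18262 = 0.30121.
By Bayes' theorem, P(H|E) = 0.11858 / 0.30121 = 0.394.

P(H | E) ≈ 0.394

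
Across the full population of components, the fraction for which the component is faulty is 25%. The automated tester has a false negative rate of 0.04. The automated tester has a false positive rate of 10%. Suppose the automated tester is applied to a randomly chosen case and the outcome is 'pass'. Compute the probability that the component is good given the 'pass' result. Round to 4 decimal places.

P(¬H | E) ≈ 0.9854

Write H for 'the component is faulty'. Prior odds H:¬H = 0.25/0.75 = 0.33333. For the 'pass' outcome, the likelihood ratio is 0.04/0.9 = 0.044444.
Posterior odds = 0.33333 × 0.044444 = 0.014815, so P(H|E) = 0.014815/(1+0.014815) = 0.0146. Then P(¬H|E) = 1 − 0.0146 = 0.9854.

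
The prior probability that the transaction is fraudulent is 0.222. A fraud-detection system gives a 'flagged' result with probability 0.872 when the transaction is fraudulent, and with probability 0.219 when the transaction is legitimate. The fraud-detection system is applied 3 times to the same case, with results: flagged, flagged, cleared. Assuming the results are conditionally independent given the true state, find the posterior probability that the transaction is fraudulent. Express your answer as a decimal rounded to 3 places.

Let H be the event that the transaction is fraudulent; start with P(H) = 0.222. P('flagged'|H) = 0.872, P('flagged'|¬H) = 0.219.
Update on result 1 ('flagged'): P(H) ← 0.872·0.2220 / (0.872·0.2220 + 0.219·0.7780) = 0.19358/0.36397 = 0.5319.
Update on result 2 ('flagged'): P(H) ← 0.872·0.5319 / (0.872·0.5319 + 0.219·0.4681) = 0.46379/0.56631 = 0.8190.
Update on result 3 ('cleared'): P(H) ← 0.128·0.8190 / (0.128·0.8190 + 0.781·0.1810) = 0.10483/0.24621 = 0.4258.

Posterior P(H) ≈ 0.426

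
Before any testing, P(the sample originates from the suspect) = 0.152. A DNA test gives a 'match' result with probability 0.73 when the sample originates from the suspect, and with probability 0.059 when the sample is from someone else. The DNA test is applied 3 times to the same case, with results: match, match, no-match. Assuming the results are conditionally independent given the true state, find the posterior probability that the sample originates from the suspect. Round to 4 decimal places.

Posterior P(H) ≈ 0.8873

Let H be the event that the sample originates from the suspect; start with P(H) = 0.152. P('match'|H) = 0.73, P('match'|¬H) = 0.059.
Update on result 1 ('match'): P(H) ← 0.73·0.1520 / (0.73·0.1520 + 0.059·0.8480) = 0.11096/0.16099 = 0.6892.
Update on result 2 ('match'): P(H) ← 0.73·0.6892 / (0.73·0.6892 + 0.059·0.3108) = 0.50314/0.52147 = 0.9648.
Update on result 3 ('no-match'): P(H) ← 0.27·0.9648 / (0.27·0.9648 + 0.941·0.0352) = 0.26051/0.29359 = 0.8873.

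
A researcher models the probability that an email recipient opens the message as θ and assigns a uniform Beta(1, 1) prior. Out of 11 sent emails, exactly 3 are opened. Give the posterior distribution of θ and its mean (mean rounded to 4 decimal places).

Posterior: Beta(4, 9); mean ≈ 0.3077

Observing 3 successes and 8 failures updates Beta(1, 1) by adding the success and failure counts to the two shape parameters: α = 1+3 = 4, β = 1+8 = 9.
E[θ | data] = 4/(4+9) = 0.3077.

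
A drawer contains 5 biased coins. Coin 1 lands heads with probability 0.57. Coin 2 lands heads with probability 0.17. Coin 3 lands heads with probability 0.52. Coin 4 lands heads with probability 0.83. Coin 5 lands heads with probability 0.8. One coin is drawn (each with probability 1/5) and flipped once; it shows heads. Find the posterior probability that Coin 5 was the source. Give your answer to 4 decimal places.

P(heads|C1) = 0.57; P(heads|C2) = 0.17; P(heads|C3) = 0.52; P(heads|C4) = 0.83; P(heads|C5) = 0.8.
Prior × likelihood for each source: 0.2·0.57=0.1140, 0.2·0.17=0.03400, 0.2·0.52=0.1040, 0.2·0.83=0.1660, 0.2·0.8=0.1600. Summing gives P(heads) = 0.57800.
P(Coin 5 | heads) = 0.1600 / 0.57800 = 0.2768.

Posterior probability ≈ 0.2768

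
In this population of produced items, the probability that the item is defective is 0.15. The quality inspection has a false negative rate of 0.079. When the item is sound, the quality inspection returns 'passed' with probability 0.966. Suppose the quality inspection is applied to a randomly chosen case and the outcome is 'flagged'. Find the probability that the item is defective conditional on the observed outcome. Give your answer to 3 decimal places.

Let H be the event that the item is defective. P(H) = 0.15, so P(¬H) = 0.85. With E the 'flagged' result, P(E|H) = 0.921 and P(E|¬H) = 0.034.
P(E) = 0.921·0.15 + 0.034·0.85 = 0.13815 + 0.028900 = 0.16705.
By Bayes' theorem, P(H|E) = 0.13815 / 0.16705 = 0.827.

P(H | E) ≈ 0.827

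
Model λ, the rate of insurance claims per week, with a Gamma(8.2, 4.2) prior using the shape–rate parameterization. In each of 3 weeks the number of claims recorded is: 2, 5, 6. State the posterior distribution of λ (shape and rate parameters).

Posterior: Gamma(shape=21.2, rate=7.2)

Total count ∑xᵢ = 13 over n = 3 weeks.
Gamma is conjugate to the Poisson likelihood: posterior is Gamma(shape = 8.2+13 = 21.2, rate = 4.2+3 = 7.2).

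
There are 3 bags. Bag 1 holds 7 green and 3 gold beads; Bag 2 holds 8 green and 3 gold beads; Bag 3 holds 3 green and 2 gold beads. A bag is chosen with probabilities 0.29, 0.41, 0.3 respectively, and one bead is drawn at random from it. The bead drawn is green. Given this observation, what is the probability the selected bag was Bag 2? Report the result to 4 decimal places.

P(green|Bag 1) = 0.7; P(green|Bag 2) = 0.7273; P(green|Bag 3) = 0.6.
Prior × likelihood for each source: 0.29·0.7=0.2030, 0.41·0.7273=0.2982, 0.3·0.6=0.1800. Summing gives P(green) = 0.68118.
P(Bag 2 | green) = 0.2982 / 0.68118 = 0.4377.

Posterior probability ≈ 0.4377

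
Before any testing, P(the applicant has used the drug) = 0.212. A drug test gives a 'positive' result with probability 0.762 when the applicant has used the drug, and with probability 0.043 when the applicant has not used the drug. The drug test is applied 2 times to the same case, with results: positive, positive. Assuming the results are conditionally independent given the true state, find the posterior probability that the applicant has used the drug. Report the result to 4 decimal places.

With H the event that the applicant has used the drug, the joint likelihood of the observed sequence is P(data|H) = 0.762·0.762 = 0.58064 and P(data|¬H) = 0.043·0.043 = 0.0018490.
Bayes: P(H|data) = 0.212·0.58064 / (0.212·0.58064 + 0.788·0.0018490) = 0.12310/0.12455 = 0.9883.

Posterior P(H) ≈ 0.9883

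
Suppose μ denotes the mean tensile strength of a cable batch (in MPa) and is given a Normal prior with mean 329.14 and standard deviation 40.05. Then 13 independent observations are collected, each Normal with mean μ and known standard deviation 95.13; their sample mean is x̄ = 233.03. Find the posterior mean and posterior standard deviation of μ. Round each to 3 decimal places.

Posterior mean ≈ 262.118; posterior SD ≈ 22.033

Prior precision 1/τ₀² = 1/40.05² = 0.00062344; data precision n/σ² = 13/95.13² = 0.00143651.
Posterior precision = 0.00062344 + 0.00143651 = 0.00205995, giving posterior SD = 1/√0.00205995 = 22.033.
Posterior mean = (0.00062344·329.14 + 0.00143651·233.03) / 0.00205995 = 262.118.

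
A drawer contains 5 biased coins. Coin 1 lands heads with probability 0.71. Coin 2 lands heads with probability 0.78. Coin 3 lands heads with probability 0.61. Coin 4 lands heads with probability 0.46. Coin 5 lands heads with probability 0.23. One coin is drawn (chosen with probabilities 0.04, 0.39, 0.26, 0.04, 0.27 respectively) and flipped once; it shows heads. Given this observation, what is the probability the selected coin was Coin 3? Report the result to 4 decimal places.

Tabulate prior·likelihood by source: [1] prior 0.04, lik 0.71, product 0.02840; [2] prior 0.39, lik 0.78, product 0.3042; [3] prior 0.26, lik 0.61, product 0.1586; [4] prior 0.04, lik 0.46, product 0.01840; [5] prior 0.27, lik 0.23, product 0.06210.
Normalizing constant = 0.57170; the posterior for Coin 3 is its product over the sum, 0.1586/0.57170 = 0.2774.

Posterior probability ≈ 0.2774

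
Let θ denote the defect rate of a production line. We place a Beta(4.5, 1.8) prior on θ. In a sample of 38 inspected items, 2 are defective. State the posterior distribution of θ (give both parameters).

The binomial likelihood is conjugate to the Beta prior: with 2 successes and 36 failures, the posterior is Beta(4.5+2, 1.8+36) = Beta(6.5, 37.8).

Posterior: Beta(6.5, 37.8)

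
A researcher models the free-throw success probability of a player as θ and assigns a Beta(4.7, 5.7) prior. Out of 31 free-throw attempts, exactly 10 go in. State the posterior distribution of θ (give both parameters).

Posterior: Beta(14.7, 26.7)

The binomial likelihood is conjugate to the Beta prior: with 10 successes and 21 failures, the posterior is Beta(4.7+10, 5.7+21) = Beta(14.7, 26.7).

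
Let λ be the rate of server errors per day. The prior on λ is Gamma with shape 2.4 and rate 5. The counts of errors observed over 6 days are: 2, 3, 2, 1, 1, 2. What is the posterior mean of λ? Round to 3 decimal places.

Total count ∑xᵢ = 11 over n = 6 days.
Gamma is conjugate to the Poisson likelihood: posterior is Gamma(shape = 2.4+11 = 13.4, rate = 5+6 = 11).
Posterior mean = shape/rate = 13.4/11 = 1.218.

Posterior mean ≈ 1.218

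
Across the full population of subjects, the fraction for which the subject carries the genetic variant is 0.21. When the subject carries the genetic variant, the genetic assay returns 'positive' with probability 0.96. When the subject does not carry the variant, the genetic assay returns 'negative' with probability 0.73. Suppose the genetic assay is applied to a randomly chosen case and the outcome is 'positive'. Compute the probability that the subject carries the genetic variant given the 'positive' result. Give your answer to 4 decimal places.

P(H | E) ≈ 0.4859

Write H for 'the subject carries the genetic variant'. Prior odds H:¬H = 0.21/0.79 = 0.26582. For the 'positive' outcome, the likelihood ratio is 0.96/0.27 = 3.5556.
Posterior odds = 0.26582 × 3.5556 = 0.94515, so P(H|E) = 0.94515/(1+0.94515) = 0.4859.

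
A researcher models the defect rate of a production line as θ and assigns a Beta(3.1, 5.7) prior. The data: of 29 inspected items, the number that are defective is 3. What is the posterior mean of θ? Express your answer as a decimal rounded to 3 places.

Observing 3 successes and 26 failures updates Beta(3.1, 5.7) by adding the success and failure counts to the two shape parameters: α = 3.1+3 = 6.1, β = 5.7+26 = 31.7.
E[θ | data] = 6.1/(6.1+31.7) = 0.161.

Posterior mean ≈ 0.161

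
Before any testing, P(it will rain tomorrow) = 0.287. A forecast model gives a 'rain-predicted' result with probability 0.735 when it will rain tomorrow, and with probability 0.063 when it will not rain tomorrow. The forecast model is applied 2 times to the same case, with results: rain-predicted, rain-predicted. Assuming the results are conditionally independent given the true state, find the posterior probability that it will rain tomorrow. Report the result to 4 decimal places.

With H the event that it will rain tomorrow, the joint likelihood of the observed sequence is P(data|H) = 0.735·0.735 = 0.54022 and P(data|¬H) = 0.063·0.063 = 0.0039690.
Bayes: P(H|data) = 0.287·0.54022 / (0.287·0.54022 + 0.713·0.0039690) = 0.15504/0.15787 = 0.9821.

Posterior P(H) ≈ 0.9821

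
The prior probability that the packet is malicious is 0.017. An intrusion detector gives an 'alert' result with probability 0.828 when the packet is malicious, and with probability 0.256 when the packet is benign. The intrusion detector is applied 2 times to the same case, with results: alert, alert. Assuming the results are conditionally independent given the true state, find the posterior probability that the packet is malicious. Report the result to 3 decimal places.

Let H be the event that the packet is malicious; start with P(H) = 0.017. P('alert'|H) = 0.828, P('alert'|¬H) = 0.256.
Update on result 1 ('alert'): P(H) ← 0.828·0.0170 / (0.828·0.0170 + 0.256·0.9830) = 0.014076/0.26572 = 0.0530.
Update on result 2 ('alert'): P(H) ← 0.828·0.0530 / (0.828·0.0530 + 0.256·0.9470) = 0.043861/0.28630 = 0.1532.

Posterior P(H) ≈ 0.153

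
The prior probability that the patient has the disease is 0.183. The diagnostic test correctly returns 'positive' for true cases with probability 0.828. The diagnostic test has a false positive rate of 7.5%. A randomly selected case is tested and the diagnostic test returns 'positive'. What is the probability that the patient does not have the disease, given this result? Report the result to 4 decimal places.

Let H be the event that the patient has the disease. P(H) = 0.183, so P(¬H) = 0.817. With E the 'positive' result, P(E|H) = 0.828 and P(E|¬H) = 0.075.
P(E) = 0.828·0.183 + 0.075·0.817 = 0.15152 + 0.061275 = 0.21280.
By Bayes' theorem, P(H|E) = 0.15152 / 0.21280 = 0.7121. Hence P(¬H|E) = 1 − 0.7121 = 0.2879.

P(¬H | E) ≈ 0.2879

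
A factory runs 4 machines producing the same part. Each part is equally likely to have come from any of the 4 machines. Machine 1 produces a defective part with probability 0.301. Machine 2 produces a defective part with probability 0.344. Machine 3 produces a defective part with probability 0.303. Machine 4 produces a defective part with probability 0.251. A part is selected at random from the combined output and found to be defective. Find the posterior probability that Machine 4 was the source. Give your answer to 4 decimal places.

P(defective|M1) = 0.301; P(defective|M2) = 0.344; P(defective|M3) = 0.303; P(defective|M4) = 0.251.
Prior × likelihood for each source: 0.25·0.301=0.07525, 0.25·0.344=0.08600, 0.25·0.303=0.07575, 0.25·0.251=0.06275. Summing gives P(defective) = 0.29975.
P(Machine 4 | defective) = 0.06275 / 0.29975 = 0.2093.

Posterior probability ≈ 0.2093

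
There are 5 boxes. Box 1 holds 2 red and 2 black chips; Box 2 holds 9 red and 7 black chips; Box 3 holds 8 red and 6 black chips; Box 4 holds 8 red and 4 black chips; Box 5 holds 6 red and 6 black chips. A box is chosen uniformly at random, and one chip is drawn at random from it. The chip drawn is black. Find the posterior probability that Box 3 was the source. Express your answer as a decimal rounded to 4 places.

P(black|Box 1) = 0.5; P(black|Box 2) = 0.4375; P(black|Box 3) = 0.4286; P(black|Box 4) = 0.3333; P(black|Box 5) = 0.5.
Prior × likelihood for each source: 0.2·0.5=0.1000, 0.2·0.4375=0.08750, 0.2·0.4286=0.08571, 0.2·0.3333=0.06667, 0.2·0.5=0.1000. Summing gives P(black) = 0.43988.
P(Box 3 | black) = 0.08571 / 0.43988 = 0.1949.

Posterior probability ≈ 0.1949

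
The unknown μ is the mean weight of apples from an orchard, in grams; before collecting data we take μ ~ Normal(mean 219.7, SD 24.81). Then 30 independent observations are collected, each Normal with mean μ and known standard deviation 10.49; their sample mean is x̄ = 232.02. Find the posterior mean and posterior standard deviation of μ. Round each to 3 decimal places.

Prior precision 1/τ₀² = 1/24.81² = 0.00162460; data precision n/σ² = 30/10.49² = 0.272628.
Posterior precision = 0.00162460 + 0.272628 = 0.274252, giving posterior SD = 1/√0.274252 = 1.910.
Posterior mean = (0.00162460·219.7 + 0.272628·232.02) / 0.274252 = 231.947.

Posterior mean ≈ 231.947; posterior SD ≈ 1.910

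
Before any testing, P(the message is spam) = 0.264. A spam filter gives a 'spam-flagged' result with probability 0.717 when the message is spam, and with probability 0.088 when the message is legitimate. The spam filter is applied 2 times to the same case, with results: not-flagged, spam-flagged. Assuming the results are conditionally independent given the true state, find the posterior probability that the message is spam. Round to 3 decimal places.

Let H be the event that the message is spam; start with P(H) = 0.264. P('spam-flagged'|H) = 0.717, P('spam-flagged'|¬H) = 0.088.
Update on result 1 ('not-flagged'): P(H) ← 0.283·0.2640 / (0.283·0.2640 + 0.912·0.7360) = 0.074712/0.74594 = 0.1002.
Update on result 2 ('spam-flagged'): P(H) ← 0.717·0.1002 / (0.717·0.1002 + 0.088·0.8998) = 0.071813/0.15100 = 0.4756.

Posterior P(H) ≈ 0.476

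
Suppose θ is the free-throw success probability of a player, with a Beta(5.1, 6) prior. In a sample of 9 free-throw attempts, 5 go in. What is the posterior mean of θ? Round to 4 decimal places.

Observing 5 successes and 4 failures updates Beta(5.1, 6) by adding the success and failure counts to the two shape parameters: α = 5.1+5 = 10.1, β = 6+4 = 10.
Posterior mean = α/(α+β) = 10.1/20.1 = 0.5025.

Posterior mean ≈ 0.5025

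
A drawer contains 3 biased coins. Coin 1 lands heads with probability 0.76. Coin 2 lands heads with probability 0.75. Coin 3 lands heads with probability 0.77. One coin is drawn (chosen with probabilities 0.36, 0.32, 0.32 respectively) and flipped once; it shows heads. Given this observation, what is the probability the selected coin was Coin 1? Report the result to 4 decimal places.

Tabulate prior·likelihood by source: [1] prior 0.36, lik 0.76, product 0.2736; [2] prior 0.32, lik 0.75, product 0.2400; [3] prior 0.32, lik 0.77, product 0.2464.
Normalizing constant = 0.76000; the posterior for Coin 1 is its product over the sum, 0.2736/0.76000 = 0.3600.

Posterior probability ≈ 0.3600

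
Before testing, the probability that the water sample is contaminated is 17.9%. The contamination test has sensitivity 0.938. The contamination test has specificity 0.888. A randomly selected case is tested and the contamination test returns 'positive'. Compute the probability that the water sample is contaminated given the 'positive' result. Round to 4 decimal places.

Write H for 'the water sample is contaminated'. Prior odds H:¬H = 0.179/0.821 = 0.21803. For the 'positive' outcome, the likelihood ratio is 0.938/0.112 = 8.3750.
Posterior odds = 0.21803 × 8.3750 = 1.8260, so P(H|E) = 1.8260/(1+1.8260) = 0.6461.

P(H | E) ≈ 0.6461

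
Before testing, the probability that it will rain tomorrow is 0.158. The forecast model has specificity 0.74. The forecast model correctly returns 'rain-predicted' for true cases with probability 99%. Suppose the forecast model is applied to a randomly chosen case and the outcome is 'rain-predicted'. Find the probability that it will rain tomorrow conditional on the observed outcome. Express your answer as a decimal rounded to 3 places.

Write H for 'it will rain tomorrow'. Prior odds H:¬H = 0.158/0.842 = 0.18765. For the 'rain-predicted' outcome, the likelihood ratio is 0.99/0.26 = 3.8077.
Posterior odds = 0.18765 × 3.8077 = 0.71451, so P(H|E) = 0.71451/(1+0.71451) = 0.417.

P(H | E) ≈ 0.417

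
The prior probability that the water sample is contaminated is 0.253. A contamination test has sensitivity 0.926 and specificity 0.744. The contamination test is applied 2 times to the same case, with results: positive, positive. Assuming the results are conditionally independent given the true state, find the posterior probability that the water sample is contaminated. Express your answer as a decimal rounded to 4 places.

Posterior P(H) ≈ 0.8159

Let H be the event that the water sample is contaminated; start with P(H) = 0.253. P('positive'|H) = 0.926, P('positive'|¬H) = 0.256.
Update on result 1 ('positive'): P(H) ← 0.926·0.2530 / (0.926·0.2530 + 0.256·0.7470) = 0.23428/0.42551 = 0.5506.
Update on result 2 ('positive'): P(H) ← 0.926·0.5506 / (0.926·0.5506 + 0.256·0.4494) = 0.50984/0.62489 = 0.8159.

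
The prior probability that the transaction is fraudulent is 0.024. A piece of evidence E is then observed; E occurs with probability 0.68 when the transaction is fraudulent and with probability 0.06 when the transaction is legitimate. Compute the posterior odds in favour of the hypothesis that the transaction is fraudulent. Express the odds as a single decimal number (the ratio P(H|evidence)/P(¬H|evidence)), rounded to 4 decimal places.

Prior odds = 0.024/(1−0.024) = 0.024590.
Likelihood ratio for E = 0.68/0.06 = 11.333.
Posterior odds = prior odds × LR = 0.27869.

Posterior odds ≈ 0.2787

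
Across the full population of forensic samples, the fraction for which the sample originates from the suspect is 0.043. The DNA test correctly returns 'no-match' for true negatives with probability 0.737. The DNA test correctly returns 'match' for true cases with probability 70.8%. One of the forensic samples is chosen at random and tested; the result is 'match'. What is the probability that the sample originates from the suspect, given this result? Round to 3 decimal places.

P(H | E) ≈ 0.108

Write H for 'the sample originates from the suspect'. Prior odds H:¬H = 0.043/0.957 = 0.044932. For the 'match' outcome, the likelihood ratio is 0.708/0.263 = 2.6920.
Posterior odds = 0.044932 × 2.6920 = 0.12096, so P(H|E) = 0.12096/(1+0.12096) = 0.108.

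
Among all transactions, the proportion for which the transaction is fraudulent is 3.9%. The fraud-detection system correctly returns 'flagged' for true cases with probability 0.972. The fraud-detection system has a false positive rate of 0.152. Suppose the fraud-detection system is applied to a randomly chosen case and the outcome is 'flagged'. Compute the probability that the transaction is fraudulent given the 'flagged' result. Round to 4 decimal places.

P(H | E) ≈ 0.2060

Let H be the event that the transaction is fraudulent. P(H) = 0.039, so P(¬H) = 0.961. With E the 'flagged' result, P(E|H) = 0.972 and P(E|¬H) = 0.152.
P(E) = 0.972·0.039 + 0.152·0.961 = 0.037908 + 0.14607 = 0.18398.
By Bayes' theorem, P(H|E) = 0.037908 / 0.18398 = 0.2060.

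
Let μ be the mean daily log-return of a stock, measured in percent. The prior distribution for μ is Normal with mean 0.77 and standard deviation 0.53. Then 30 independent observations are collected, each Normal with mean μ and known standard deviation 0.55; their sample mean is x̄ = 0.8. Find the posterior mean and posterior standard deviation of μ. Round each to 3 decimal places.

Prior precision 1/τ₀² = 1/0.53² = 3.55999; data precision n/σ² = 30/0.55² = 99.1736.
Posterior precision = 3.55999 + 99.1736 = 102.734, giving posterior SD = 1/√102.734 = 0.099.
Posterior mean = (3.55999·0.77 + 99.1736·0.8) / 102.734 = 0.799.

Posterior mean ≈ 0.799; posterior SD ≈ 0.099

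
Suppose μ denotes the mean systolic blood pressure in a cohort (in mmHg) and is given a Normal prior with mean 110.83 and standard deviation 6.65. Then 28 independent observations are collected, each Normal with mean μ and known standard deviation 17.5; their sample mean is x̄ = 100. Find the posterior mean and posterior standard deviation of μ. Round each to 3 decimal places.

Posterior mean ≈ 102.147; posterior SD ≈ 2.961

Prior precision 1/τ₀² = 1/6.65² = 0.0226129; data precision n/σ² = 28/17.5² = 0.0914286.
Posterior precision = 0.0226129 + 0.0914286 = 0.114041, giving posterior SD = 1/√0.114041 = 2.961.
Posterior mean = (0.0226129·110.83 + 0.0914286·100) / 0.114041 = 102.147.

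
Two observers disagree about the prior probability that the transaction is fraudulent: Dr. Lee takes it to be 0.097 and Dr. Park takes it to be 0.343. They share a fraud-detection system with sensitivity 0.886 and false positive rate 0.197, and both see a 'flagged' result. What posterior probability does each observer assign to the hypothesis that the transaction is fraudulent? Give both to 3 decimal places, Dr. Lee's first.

Dr. Lee: 0.326; Dr. Park: 0.701

P('+'|H) = 0.886, P('+'|¬H) = 0.197.
Dr. Lee: numerator 0.886·0.097 = 0.085942; evidence = 0.085942+0.197·0.903 = 0.26383; posterior = 0.326.
Dr. Park: numerator 0.886·0.343 = 0.30390; evidence = 0.30390+0.197·0.657 = 0.43333; posterior = 0.701.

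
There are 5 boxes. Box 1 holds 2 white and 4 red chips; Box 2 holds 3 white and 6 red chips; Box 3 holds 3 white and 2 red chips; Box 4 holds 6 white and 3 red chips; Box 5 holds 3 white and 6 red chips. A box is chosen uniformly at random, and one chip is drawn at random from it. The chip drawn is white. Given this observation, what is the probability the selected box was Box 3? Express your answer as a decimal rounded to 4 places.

P(white|Box 1) = 0.3333; P(white|Box 2) = 0.3333; P(white|Box 3) = 0.6; P(white|Box 4) = 0.6667; P(white|Box 5) = 0.3333.
Prior × likelihood for each source: 0.2·0.3333=0.06667, 0.2·0.3333=0.06667, 0.2·0.6=0.1200, 0.2·0.6667=0.1333, 0.2·0.3333=0.06667. Summing gives P(white) = 0.45333.
P(Box 3 | white) = 0.1200 / 0.45333 = 0.2647.

Posterior probability ≈ 0.2647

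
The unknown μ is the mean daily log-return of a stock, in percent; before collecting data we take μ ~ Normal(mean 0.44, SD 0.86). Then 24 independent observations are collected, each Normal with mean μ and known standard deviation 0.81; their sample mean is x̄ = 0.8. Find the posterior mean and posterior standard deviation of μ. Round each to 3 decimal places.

Prior precision 1/τ₀² = 1/0.86² = 1.35208; data precision n/σ² = 24/0.81² = 36.5798.
Posterior precision = 1.35208 + 36.5798 = 37.9319, giving posterior SD = 1/√37.9319 = 0.162.
Posterior mean = (1.35208·0.44 + 36.5798·0.8) / 37.9319 = 0.787.

Posterior mean ≈ 0.787; posterior SD ≈ 0.162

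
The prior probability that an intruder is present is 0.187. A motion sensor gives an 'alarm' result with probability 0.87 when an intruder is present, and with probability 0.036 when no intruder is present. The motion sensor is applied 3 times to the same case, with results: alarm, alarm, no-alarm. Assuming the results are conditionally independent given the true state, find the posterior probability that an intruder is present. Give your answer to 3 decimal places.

With H the event that an intruder is present, the joint likelihood of the observed sequence is P(data|H) = 0.87·0.87·0.13 = 0.098397 and P(data|¬H) = 0.036·0.036·0.964 = 0.0012493.
Bayes: P(H|data) = 0.187·0.098397 / (0.187·0.098397 + 0.813·0.0012493) = 0.018400/0.019416 = 0.9477.

Posterior P(H) ≈ 0.948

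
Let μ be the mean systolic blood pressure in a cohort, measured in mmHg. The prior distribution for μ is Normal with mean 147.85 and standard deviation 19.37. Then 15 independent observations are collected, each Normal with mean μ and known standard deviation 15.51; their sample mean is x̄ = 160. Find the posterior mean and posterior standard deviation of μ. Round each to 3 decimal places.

Posterior mean ≈ 159.502; posterior SD ≈ 3.922

Prior precision 1/τ₀² = 1/19.37² = 0.00266527; data precision n/σ² = 15/15.51² = 0.0623545.
Posterior precision = 0.00266527 + 0.0623545 = 0.0650197, giving posterior SD = 1/√0.0650197 = 3.922.
Posterior mean = (0.00266527·147.85 + 0.0623545·160) / 0.0650197 = 159.502.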